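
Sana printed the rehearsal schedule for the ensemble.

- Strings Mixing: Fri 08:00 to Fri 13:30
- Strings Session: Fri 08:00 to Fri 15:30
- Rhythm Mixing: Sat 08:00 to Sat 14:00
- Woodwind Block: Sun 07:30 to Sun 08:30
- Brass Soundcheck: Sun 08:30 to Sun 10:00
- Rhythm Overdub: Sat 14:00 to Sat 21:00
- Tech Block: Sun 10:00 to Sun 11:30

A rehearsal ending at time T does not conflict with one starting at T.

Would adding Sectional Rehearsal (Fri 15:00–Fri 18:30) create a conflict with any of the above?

Strings Mixing: ends Fri 13:30 at or before Sectional Rehearsal starts Fri 15:00 → clear.
Strings Session: starts Fri 08:00 before Sectional Rehearsal ends Fri 18:30, and ends Fri 15:30 after Sectional Rehearsal starts Fri 15:00 → overlap.
Rhythm Mixing: starts Sat 08:00 at or after Sectional Rehearsal ends Fri 18:30 → clear.
Rhythm Overdub: starts Sat 14:00 at or after Sectional Rehearsal ends Fri 18:30 → clear.
Woodwind Block: starts Sun 07:30 at or after Sectional Rehearsal ends Fri 18:30 → clear.
Brass Soundcheck: starts Sun 08:30 at or after Sectional Rehearsal ends Fri 18:30 → clear.
Tech Block: starts Sun 10:00 at or after Sectional Rehearsal ends Fri 18:30 → clear.
Sectional Rehearsal overlaps Strings Session.

Yes — it overlaps Strings Session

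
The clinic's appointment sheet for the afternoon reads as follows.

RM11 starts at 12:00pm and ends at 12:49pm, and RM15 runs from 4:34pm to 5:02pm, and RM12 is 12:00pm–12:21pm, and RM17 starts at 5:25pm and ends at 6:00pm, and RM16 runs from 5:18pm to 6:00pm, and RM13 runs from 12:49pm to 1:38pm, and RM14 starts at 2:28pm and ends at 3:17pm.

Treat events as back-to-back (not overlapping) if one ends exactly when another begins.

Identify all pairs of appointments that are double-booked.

RM11 & RM12, RM16 & RM17

Check each pair: they overlap iff neither finishes before the other starts.
Sorted by start: RM11, RM12, RM13, RM14, RM15, RM16, RM17.
RM12 starts before RM11 ends → RM11 and RM12 overlap.
RM13 starts exactly when RM11 ends (back-to-back, no overlap), so nothing later overlaps RM11 either.
RM13 starts after RM12 ends, so nothing later overlaps RM12 either.
RM14 starts after RM13 ends, so nothing later overlaps RM13 either.
RM15 starts after RM14 ends, so nothing later overlaps RM14 either.
RM16 starts after RM15 ends, so nothing later overlaps RM15 either.
RM17 starts before RM16 ends → RM16 and RM17 overlap.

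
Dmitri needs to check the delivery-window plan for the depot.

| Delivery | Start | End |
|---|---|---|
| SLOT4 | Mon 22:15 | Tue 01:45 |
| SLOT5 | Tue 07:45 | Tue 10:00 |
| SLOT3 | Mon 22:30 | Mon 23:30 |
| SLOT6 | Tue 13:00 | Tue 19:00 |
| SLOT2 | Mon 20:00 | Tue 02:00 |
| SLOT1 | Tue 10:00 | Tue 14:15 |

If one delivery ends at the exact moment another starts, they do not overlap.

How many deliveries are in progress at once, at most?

Sort all start/end points and keep a running count:
Mon 20:00 start SLOT2 → 1
Mon 22:15 start SLOT4 → 2
Mon 22:30 start SLOT3 → 3
Mon 23:30 end SLOT3 → 2
Tue 01:45 end SLOT4 → 1
Tue 02:00 end SLOT2 → 0
Tue 07:45 start SLOT5 → 1
Tue 10:00 end SLOT5 → 0
Tue 10:00 start SLOT1 → 1
Tue 13:00 start SLOT6 → 2
Tue 14:15 end SLOT1 → 1
Tue 19:00 end SLOT6 → 0
Peak is 3, at Mon 22:30 (SLOT2, SLOT3, SLOT4).

3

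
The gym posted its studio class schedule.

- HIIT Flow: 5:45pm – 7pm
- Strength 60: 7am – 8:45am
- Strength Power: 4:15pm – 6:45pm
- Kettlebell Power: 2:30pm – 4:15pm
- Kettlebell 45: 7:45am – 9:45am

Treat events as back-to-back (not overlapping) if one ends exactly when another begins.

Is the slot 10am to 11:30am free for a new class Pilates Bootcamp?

Yes — the slot is free

Strength 60: ends 8:45am at or before Pilates Bootcamp starts 10am → clear.
Kettlebell 45: ends 9:45am at or before Pilates Bootcamp starts 10am → clear.
Kettlebell Power: starts 2:30pm at or after Pilates Bootcamp ends 11:30am → clear.
Strength Power: starts 4:15pm at or after Pilates Bootcamp ends 11:30am → clear.
HIIT Flow: starts 5:45pm at or after Pilates Bootcamp ends 11:30am → clear.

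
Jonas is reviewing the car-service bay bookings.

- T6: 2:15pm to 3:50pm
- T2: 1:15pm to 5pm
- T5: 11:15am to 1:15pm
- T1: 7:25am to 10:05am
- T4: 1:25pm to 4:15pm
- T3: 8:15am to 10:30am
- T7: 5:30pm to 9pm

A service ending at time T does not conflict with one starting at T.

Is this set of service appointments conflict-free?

No

Sorted by start: T1, T3, T5, T2, T4, T6, T7.
T3 starts before T1 ends → T1 and T3 overlap.
That's a conflict, so the schedule is not conflict-free.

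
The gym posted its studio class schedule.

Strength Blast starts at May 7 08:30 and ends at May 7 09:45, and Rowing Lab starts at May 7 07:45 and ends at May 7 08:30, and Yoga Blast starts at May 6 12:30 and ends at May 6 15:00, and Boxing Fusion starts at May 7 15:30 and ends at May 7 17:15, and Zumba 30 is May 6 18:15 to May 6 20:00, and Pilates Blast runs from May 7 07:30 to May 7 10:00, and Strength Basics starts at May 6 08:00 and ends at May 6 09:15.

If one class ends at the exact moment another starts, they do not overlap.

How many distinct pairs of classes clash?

2

Sorted by start: Strength Basics, Yoga Blast, Zumba 30, Pilates Blast, Rowing Lab, Strength Blast, Boxing Fusion.
Yoga Blast starts after Strength Basics ends, so Strength Basics has no further overlaps.
Zumba 30 starts after Yoga Blast ends, so Yoga Blast has no further overlaps.
Pilates Blast starts after Zumba 30 ends, so Zumba 30 has no further overlaps.
Rowing Lab starts before Pilates Blast ends → Pilates Blast and Rowing Lab overlap.
Strength Blast starts before Pilates Blast ends → Pilates Blast and Strength Blast overlap.
Boxing Fusion starts after Pilates Blast ends.
Strength Blast starts exactly when Rowing Lab ends (back-to-back, no overlap), so Rowing Lab has no further overlaps.
Boxing Fusion starts after Strength Blast ends.
Overlapping pairs: Pilates Blast & Rowing Lab, Pilates Blast & Strength Blast — 2 in total.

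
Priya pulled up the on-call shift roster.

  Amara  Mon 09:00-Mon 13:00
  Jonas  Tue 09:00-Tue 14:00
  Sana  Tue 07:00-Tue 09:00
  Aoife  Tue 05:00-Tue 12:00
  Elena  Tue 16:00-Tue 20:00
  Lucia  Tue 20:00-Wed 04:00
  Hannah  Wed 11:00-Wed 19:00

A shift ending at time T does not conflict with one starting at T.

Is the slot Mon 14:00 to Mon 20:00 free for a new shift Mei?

Amara: ends Mon 13:00 at or before Mei starts Mon 14:00 → clear.
Aoife: starts Tue 05:00 at or after Mei ends Mon 20:00 → clear.
Sana: starts Tue 07:00 at or after Mei ends Mon 20:00 → clear.
Jonas: starts Tue 09:00 at or after Mei ends Mon 20:00 → clear.
Elena: starts Tue 16:00 at or after Mei ends Mon 20:00 → clear.
Lucia: starts Tue 20:00 at or after Mei ends Mon 20:00 → clear.
Hannah: starts Wed 11:00 at or after Mei ends Mon 20:00 → clear.

Yes — the slot is free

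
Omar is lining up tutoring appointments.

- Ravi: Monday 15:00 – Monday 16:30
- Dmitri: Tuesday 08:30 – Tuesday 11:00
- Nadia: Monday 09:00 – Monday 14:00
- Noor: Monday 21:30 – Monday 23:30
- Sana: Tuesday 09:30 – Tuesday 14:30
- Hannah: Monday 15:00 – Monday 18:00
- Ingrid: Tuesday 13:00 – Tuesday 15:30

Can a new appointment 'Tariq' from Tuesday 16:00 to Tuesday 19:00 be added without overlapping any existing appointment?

Yes — the slot is free

Nadia: ends Monday 14:00 at or before Tariq starts Tuesday 16:00 → clear.
Ravi: ends Monday 16:30 at or before Tariq starts Tuesday 16:00 → clear.
Hannah: ends Monday 18:00 at or before Tariq starts Tuesday 16:00 → clear.
Noor: ends Monday 23:30 at or before Tariq starts Tuesday 16:00 → clear.
Dmitri: ends Tuesday 11:00 at or before Tariq starts Tuesday 16:00 → clear.
Sana: ends Tuesday 14:30 at or before Tariq starts Tuesday 16:00 → clear.
Ingrid: ends Tuesday 15:30 at or before Tariq starts Tuesday 16:00 → clear.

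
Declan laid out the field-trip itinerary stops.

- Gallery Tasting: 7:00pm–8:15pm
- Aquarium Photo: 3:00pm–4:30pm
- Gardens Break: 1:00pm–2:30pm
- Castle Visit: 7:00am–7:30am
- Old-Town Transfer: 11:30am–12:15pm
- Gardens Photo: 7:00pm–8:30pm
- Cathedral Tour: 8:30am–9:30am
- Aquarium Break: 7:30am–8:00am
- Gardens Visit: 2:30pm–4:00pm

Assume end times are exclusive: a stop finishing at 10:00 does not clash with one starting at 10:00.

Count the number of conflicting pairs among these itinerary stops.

2

Sorted by start: Castle Visit, Aquarium Break, Cathedral Tour, Old-Town Transfer, Gardens Break, Gardens Visit, Aquarium Photo, Gardens Photo, Gallery Tasting.
Aquarium Break starts exactly when Castle Visit ends (back-to-back, no overlap) — done with Castle Visit.
Cathedral Tour starts after Aquarium Break ends — done with Aquarium Break.
Old-Town Transfer starts after Cathedral Tour ends — done with Cathedral Tour.
Gardens Break starts after Old-Town Transfer ends — done with Old-Town Transfer.
Gardens Visit starts exactly when Gardens Break ends (back-to-back, no overlap) — done with Gardens Break.
Aquarium Photo starts before Gardens Visit ends → Gardens Visit and Aquarium Photo overlap.
Gardens Photo starts after Gardens Visit ends — done with Gardens Visit.
Gardens Photo starts after Aquarium Photo ends — done with Aquarium Photo.
Gallery Tasting starts before Gardens Photo ends → Gardens Photo and Gallery Tasting overlap.
Overlapping pairs: Aquarium Photo & Gardens Visit, Gallery Tasting & Gardens Photo — 2 in total.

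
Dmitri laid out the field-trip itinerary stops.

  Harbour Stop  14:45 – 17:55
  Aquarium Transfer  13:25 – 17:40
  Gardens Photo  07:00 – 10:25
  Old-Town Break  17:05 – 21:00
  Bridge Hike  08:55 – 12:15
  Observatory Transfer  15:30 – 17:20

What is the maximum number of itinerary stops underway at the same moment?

4

Walk through starts and ends in time order (an end at T is processed before a start at T):
07:00 start Gardens Photo → 1
08:55 start Bridge Hike → 2
10:25 end Gardens Photo → 1
12:15 end Bridge Hike → 0
13:25 start Aquarium Transfer → 1
14:45 start Harbour Stop → 2
15:30 start Observatory Transfer → 3
17:05 start Old-Town Break → 4
17:20 end Observatory Transfer → 3
17:40 end Aquarium Transfer → 2
17:55 end Harbour Stop → 1
21:00 end Old-Town Break → 0
Peak is 4, at 17:05 (Aquarium Transfer, Harbour Stop, Observatory Transfer, Old-Town Break).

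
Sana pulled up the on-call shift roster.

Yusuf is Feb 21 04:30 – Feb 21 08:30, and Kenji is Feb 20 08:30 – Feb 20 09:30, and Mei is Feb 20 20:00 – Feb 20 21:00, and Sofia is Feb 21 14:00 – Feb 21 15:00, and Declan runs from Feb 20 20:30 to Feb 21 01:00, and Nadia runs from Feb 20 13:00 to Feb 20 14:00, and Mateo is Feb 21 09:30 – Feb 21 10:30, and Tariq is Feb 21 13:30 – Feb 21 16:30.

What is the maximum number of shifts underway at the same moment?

2

Walk through starts and ends in time order (an end at T is processed before a start at T):
Feb 20 08:30 start Kenji → 1
Feb 20 09:30 end Kenji → 0
Feb 20 13:00 start Nadia → 1
Feb 20 14:00 end Nadia → 0
Feb 20 20:00 start Mei → 1
Feb 20 20:30 start Declan → 2
Feb 20 21:00 end Mei → 1
Feb 21 01:00 end Declan → 0
Feb 21 04:30 start Yusuf → 1
Feb 21 08:30 end Yusuf → 0
Feb 21 09:30 start Mateo → 1
Feb 21 10:30 end Mateo → 0
Feb 21 13:30 start Tariq → 1
Feb 21 14:00 start Sofia → 2
Feb 21 15:00 end Sofia → 1
Feb 21 16:30 end Tariq → 0
Peak is 2, at Feb 20 20:30 (Declan, Mei).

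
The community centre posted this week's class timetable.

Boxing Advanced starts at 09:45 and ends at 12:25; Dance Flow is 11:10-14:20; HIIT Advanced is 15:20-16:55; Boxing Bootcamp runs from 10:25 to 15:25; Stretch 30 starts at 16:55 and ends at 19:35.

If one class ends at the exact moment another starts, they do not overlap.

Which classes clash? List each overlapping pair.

Sorted by start: Boxing Advanced, Boxing Bootcamp, Dance Flow, HIIT Advanced, Stretch 30.
Boxing Bootcamp starts before Boxing Advanced ends → Boxing Advanced and Boxing Bootcamp overlap.
Dance Flow starts before Boxing Advanced ends → Boxing Advanced and Dance Flow overlap.
HIIT Advanced starts after Boxing Advanced ends, so Boxing Advanced has no further overlaps.
Dance Flow starts before Boxing Bootcamp ends → Boxing Bootcamp and Dance Flow overlap.
HIIT Advanced starts before Boxing Bootcamp ends → Boxing Bootcamp and HIIT Advanced overlap.
Stretch 30 starts after Boxing Bootcamp ends.
HIIT Advanced starts after Dance Flow ends, so Dance Flow has no further overlaps.
Stretch 30 starts exactly when HIIT Advanced ends (back-to-back, no overlap).

Boxing Advanced & Boxing Bootcamp, Boxing Advanced & Dance Flow, Boxing Bootcamp & Dance Flow, Boxing Bootcamp & HIIT Advanced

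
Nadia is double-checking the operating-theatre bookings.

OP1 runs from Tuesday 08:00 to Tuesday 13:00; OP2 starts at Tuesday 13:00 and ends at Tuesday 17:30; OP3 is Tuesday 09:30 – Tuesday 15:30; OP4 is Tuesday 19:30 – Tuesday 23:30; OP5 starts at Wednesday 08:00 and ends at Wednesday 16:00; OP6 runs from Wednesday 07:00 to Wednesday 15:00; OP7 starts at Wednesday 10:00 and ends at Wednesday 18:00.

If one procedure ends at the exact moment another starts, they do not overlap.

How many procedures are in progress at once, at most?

3

Sort all start/end points and keep a running count:
Tuesday 08:00 start OP1 → 1
Tuesday 09:30 start OP3 → 2
Tuesday 13:00 end OP1 → 1
Tuesday 13:00 start OP2 → 2
Tuesday 15:30 end OP3 → 1
Tuesday 17:30 end OP2 → 0
Tuesday 19:30 start OP4 → 1
Tuesday 23:30 end OP4 → 0
Wednesday 07:00 start OP6 → 1
Wednesday 08:00 start OP5 → 2
Wednesday 10:00 start OP7 → 3
Wednesday 15:00 end OP6 → 2
Wednesday 16:00 end OP5 → 1
Wednesday 18:00 end OP7 → 0
Peak is 3, at Wednesday 10:00 (OP5, OP6, OP7).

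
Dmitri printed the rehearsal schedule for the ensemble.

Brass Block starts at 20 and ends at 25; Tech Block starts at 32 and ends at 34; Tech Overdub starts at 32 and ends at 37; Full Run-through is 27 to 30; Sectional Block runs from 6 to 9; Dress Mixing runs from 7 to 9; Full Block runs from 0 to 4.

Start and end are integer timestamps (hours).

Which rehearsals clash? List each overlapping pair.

Dress Mixing & Sectional Block, Tech Block & Tech Overdub

Sorted by start: Full Block, Sectional Block, Dress Mixing, Brass Block, Full Run-through, Tech Block, Tech Overdub.
Sectional Block starts after Full Block ends, so Full Block has no further overlaps.
Dress Mixing starts before Sectional Block ends → Sectional Block and Dress Mixing overlap.
Brass Block starts after Sectional Block ends, so Sectional Block has no further overlaps.
Brass Block starts after Dress Mixing ends, so Dress Mixing has no further overlaps.
Full Run-through starts after Brass Block ends, so Brass Block has no further overlaps.
Tech Block starts after Full Run-through ends, so Full Run-through has no further overlaps.
Tech Overdub starts before Tech Block ends → Tech Block and Tech Overdub overlap.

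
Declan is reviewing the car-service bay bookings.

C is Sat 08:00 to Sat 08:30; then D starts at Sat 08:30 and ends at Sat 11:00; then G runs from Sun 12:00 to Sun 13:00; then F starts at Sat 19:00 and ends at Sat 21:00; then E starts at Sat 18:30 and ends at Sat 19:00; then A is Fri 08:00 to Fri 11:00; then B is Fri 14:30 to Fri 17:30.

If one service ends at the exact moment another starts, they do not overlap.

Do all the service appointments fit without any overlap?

Sorted by start: A, B, C, D, E, F, G.
B starts after A ends — done with A.
C starts after B ends — done with B.
D starts exactly when C ends (back-to-back, no overlap) — done with C.
E starts after D ends — done with D.
F starts exactly when E ends (back-to-back, no overlap) — done with E.
G starts after F ends.
Every pair is clear; the schedule has no overlaps.

Yes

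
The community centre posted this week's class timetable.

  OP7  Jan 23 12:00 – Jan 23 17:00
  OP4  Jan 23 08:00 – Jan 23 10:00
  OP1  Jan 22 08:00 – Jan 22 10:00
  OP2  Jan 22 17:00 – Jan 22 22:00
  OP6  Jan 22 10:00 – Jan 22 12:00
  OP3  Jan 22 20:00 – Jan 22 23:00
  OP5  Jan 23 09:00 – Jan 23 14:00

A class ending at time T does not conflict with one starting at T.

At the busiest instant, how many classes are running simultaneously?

Sweep the timeline, counting +1 at each start and −1 at each end (ends before starts at a tie):
Jan 22 08:00 start OP1 → 1
Jan 22 10:00 end OP1 → 0
Jan 22 10:00 start OP6 → 1
Jan 22 12:00 end OP6 → 0
Jan 22 17:00 start OP2 → 1
Jan 22 20:00 start OP3 → 2
Jan 22 22:00 end OP2 → 1
Jan 22 23:00 end OP3 → 0
Jan 23 08:00 start OP4 → 1
Jan 23 09:00 start OP5 → 2
Jan 23 10:00 end OP4 → 1
Jan 23 12:00 start OP7 → 2
Jan 23 14:00 end OP5 → 1
Jan 23 17:00 end OP7 → 0
Peak is 2, at Jan 22 20:00 (OP2, OP3).

2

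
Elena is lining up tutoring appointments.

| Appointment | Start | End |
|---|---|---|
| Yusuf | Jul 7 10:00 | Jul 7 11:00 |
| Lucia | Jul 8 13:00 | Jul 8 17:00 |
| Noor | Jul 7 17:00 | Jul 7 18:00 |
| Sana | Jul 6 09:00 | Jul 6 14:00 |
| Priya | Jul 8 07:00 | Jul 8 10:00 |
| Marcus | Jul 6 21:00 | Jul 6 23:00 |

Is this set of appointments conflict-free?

Yes

Sorted by start: Sana, Marcus, Yusuf, Noor, Priya, Lucia.
Marcus starts after Sana ends — done with Sana.
Yusuf starts after Marcus ends — done with Marcus.
Noor starts after Yusuf ends — done with Yusuf.
Priya starts after Noor ends — done with Noor.
Lucia starts after Priya ends.
Every pair is clear; the schedule has no overlaps.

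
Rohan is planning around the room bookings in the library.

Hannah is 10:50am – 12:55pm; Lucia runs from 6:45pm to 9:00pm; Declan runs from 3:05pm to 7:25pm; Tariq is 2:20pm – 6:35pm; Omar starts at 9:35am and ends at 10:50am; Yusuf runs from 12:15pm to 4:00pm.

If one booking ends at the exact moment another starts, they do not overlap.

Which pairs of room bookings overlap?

Two intervals overlap when each starts before the other ends.
Sorted by start: Omar, Hannah, Yusuf, Tariq, Declan, Lucia.
Hannah starts exactly when Omar ends (back-to-back, no overlap) — done with Omar.
Yusuf starts before Hannah ends → Hannah and Yusuf overlap.
Tariq starts after Hannah ends — done with Hannah.
Tariq starts before Yusuf ends → Yusuf and Tariq overlap.
Declan starts before Yusuf ends → Yusuf and Declan overlap.
Lucia starts after Yusuf ends.
Declan starts before Tariq ends → Tariq and Declan overlap.
Lucia starts after Tariq ends.
Lucia starts before Declan ends → Declan and Lucia overlap.

Declan & Lucia, Declan & Tariq, Declan & Yusuf, Hannah & Yusuf, Tariq & Yusuf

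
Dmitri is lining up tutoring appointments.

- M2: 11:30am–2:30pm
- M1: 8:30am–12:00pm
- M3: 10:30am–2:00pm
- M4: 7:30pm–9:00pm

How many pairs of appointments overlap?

Sorted by start: M1, M3, M2, M4.
M3 starts before M1 ends → M1 and M3 overlap.
M2 starts before M1 ends → M1 and M2 overlap.
M4 starts after M1 ends.
M2 starts before M3 ends → M3 and M2 overlap.
M4 starts after M3 ends.
M4 starts after M2 ends.
Overlapping pairs: M1 & M2, M1 & M3, M2 & M3 — 3 in total.

3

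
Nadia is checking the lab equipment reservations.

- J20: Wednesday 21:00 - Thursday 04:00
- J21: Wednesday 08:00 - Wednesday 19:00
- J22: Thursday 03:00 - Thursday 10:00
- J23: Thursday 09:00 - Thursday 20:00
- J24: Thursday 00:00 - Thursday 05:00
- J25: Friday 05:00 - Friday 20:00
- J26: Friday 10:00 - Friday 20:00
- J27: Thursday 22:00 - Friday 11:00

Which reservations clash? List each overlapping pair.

J20 & J22, J20 & J24, J22 & J23, J22 & J24, J25 & J26, J25 & J27, J26 & J27

Two intervals overlap when each starts before the other ends.
Sorted by start: J21, J20, J24, J22, J23, J27, J25, J26.
J20 starts after J21 ends — done with J21.
J24 starts before J20 ends → J20 and J24 overlap.
J22 starts before J20 ends → J20 and J22 overlap.
J23 starts after J20 ends — done with J20.
J22 starts before J24 ends → J24 and J22 overlap.
J23 starts after J24 ends — done with J24.
J23 starts before J22 ends → J22 and J23 overlap.
J27 starts after J22 ends — done with J22.
J27 starts after J23 ends — done with J23.
J25 starts before J27 ends → J27 and J25 overlap.
J26 starts before J27 ends → J27 and J26 overlap.
J26 starts before J25 ends → J25 and J26 overlap.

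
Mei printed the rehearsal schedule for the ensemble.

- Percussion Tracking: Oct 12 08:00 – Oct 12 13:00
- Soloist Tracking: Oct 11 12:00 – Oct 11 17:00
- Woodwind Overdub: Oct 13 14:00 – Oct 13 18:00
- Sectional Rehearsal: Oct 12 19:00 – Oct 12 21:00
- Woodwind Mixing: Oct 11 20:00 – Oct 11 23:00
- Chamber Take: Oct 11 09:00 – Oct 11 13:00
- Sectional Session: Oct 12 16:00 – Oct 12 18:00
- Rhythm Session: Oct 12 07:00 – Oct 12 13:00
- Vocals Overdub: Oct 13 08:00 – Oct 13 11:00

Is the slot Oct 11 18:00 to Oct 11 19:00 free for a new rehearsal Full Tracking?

Yes — the slot is free

Chamber Take: ends Oct 11 13:00 at or before Full Tracking starts Oct 11 18:00 → clear.
Soloist Tracking: ends Oct 11 17:00 at or before Full Tracking starts Oct 11 18:00 → clear.
Woodwind Mixing: starts Oct 11 20:00 at or after Full Tracking ends Oct 11 19:00 → clear.
Rhythm Session: starts Oct 12 07:00 at or after Full Tracking ends Oct 11 19:00 → clear.
Percussion Tracking: starts Oct 12 08:00 at or after Full Tracking ends Oct 11 19:00 → clear.
Sectional Session: starts Oct 12 16:00 at or after Full Tracking ends Oct 11 19:00 → clear.
Sectional Rehearsal: starts Oct 12 19:00 at or after Full Tracking ends Oct 11 19:00 → clear.
Vocals Overdub: starts Oct 13 08:00 at or after Full Tracking ends Oct 11 19:00 → clear.
Woodwind Overdub: starts Oct 13 14:00 at or after Full Tracking ends Oct 11 19:00 → clear.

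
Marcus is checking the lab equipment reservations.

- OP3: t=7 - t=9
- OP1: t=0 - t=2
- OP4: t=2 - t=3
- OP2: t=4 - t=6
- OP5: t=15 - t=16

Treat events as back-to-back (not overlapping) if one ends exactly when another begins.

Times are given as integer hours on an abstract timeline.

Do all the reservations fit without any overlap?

Sorted by start: OP1, OP4, OP2, OP3, OP5.
OP4 starts exactly when OP1 ends (back-to-back, no overlap) — done with OP1.
OP2 starts after OP4 ends — done with OP4.
OP3 starts after OP2 ends — done with OP2.
OP5 starts after OP3 ends.
Every pair is clear; the schedule has no overlaps.

Yes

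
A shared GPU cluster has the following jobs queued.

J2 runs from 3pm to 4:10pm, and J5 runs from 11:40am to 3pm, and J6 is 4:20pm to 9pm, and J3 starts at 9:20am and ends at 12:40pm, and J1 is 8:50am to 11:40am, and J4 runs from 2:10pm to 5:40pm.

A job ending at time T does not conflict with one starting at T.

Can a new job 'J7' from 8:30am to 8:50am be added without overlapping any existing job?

J1: starts 8:50am at or after J7 ends 8:50am → clear.
J3: starts 9:20am at or after J7 ends 8:50am → clear.
J5: starts 11:40am at or after J7 ends 8:50am → clear.
J4: starts 2:10pm at or after J7 ends 8:50am → clear.
J2: starts 3pm at or after J7 ends 8:50am → clear.
J6: starts 4:20pm at or after J7 ends 8:50am → clear.

Yes — the slot is free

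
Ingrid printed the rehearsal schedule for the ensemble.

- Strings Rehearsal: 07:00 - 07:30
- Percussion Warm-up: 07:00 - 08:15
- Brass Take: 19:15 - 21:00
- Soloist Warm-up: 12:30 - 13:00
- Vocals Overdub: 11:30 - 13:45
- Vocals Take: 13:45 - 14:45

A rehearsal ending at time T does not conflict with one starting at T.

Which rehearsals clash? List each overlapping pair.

Percussion Warm-up & Strings Rehearsal, Soloist Warm-up & Vocals Overdub

Sorted by start: Percussion Warm-up, Strings Rehearsal, Vocals Overdub, Soloist Warm-up, Vocals Take, Brass Take.
Strings Rehearsal starts before Percussion Warm-up ends → Percussion Warm-up and Strings Rehearsal overlap.
Vocals Overdub starts after Percussion Warm-up ends, so nothing later overlaps Percussion Warm-up either.
Vocals Overdub starts after Strings Rehearsal ends, so nothing later overlaps Strings Rehearsal either.
Soloist Warm-up starts before Vocals Overdub ends → Vocals Overdub and Soloist Warm-up overlap.
Vocals Take starts exactly when Vocals Overdub ends (back-to-back, no overlap), so nothing later overlaps Vocals Overdub either.
Vocals Take starts after Soloist Warm-up ends, so nothing later overlaps Soloist Warm-up either.
Brass Take starts after Vocals Take ends.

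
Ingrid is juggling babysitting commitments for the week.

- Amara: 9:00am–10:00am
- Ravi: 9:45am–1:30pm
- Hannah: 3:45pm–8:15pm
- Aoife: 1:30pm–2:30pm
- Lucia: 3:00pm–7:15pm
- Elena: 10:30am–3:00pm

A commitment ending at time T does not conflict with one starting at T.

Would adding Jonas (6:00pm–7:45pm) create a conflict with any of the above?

Amara: ends 10:00am at or before Jonas starts 6:00pm → clear.
Ravi: ends 1:30pm at or before Jonas starts 6:00pm → clear.
Elena: ends 3:00pm at or before Jonas starts 6:00pm → clear.
Aoife: ends 2:30pm at or before Jonas starts 6:00pm → clear.
Lucia: starts 3:00pm before Jonas ends 7:45pm, and ends 7:15pm after Jonas starts 6:00pm → overlap.
Hannah: starts 3:45pm before Jonas ends 7:45pm, and ends 8:15pm after Jonas starts 6:00pm → overlap.
Jonas overlaps Hannah, Lucia.

Yes — it overlaps Hannah, Lucia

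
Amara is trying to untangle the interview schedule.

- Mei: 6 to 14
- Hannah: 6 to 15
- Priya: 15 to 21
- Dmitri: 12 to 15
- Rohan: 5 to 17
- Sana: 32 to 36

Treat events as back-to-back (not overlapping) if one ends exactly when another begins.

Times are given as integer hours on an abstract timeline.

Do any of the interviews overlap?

Yes

Sorted by start: Rohan, Hannah, Mei, Dmitri, Priya, Sana.
Hannah starts before Rohan ends → Rohan and Hannah overlap.
That's a conflict, so the schedule is not conflict-free.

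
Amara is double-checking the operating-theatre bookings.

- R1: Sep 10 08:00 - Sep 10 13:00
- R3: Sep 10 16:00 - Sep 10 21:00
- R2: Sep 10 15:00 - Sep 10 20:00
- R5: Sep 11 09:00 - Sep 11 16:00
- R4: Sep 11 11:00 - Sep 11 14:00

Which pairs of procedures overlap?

Sorted by start: R1, R2, R3, R5, R4.
R2 starts after R1 ends; R1 is clear from here.
R3 starts before R2 ends → R2 and R3 overlap.
R5 starts after R2 ends; R2 is clear from here.
R5 starts after R3 ends; R3 is clear from here.
R4 starts before R5 ends → R5 and R4 overlap.

R2 & R3, R4 & R5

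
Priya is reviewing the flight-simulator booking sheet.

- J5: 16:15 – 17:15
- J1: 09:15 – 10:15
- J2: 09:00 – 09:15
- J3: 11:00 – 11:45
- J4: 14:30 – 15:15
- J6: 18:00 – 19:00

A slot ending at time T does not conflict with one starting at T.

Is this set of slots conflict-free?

Two intervals overlap when each starts before the other ends.
Sorted by start: J2, J1, J3, J4, J5, J6.
J1 starts exactly when J2 ends (back-to-back, no overlap) — done with J2.
J3 starts after J1 ends — done with J1.
J4 starts after J3 ends — done with J3.
J5 starts after J4 ends — done with J4.
J6 starts after J5 ends.
Every pair is clear; the schedule has no overlaps.

Yes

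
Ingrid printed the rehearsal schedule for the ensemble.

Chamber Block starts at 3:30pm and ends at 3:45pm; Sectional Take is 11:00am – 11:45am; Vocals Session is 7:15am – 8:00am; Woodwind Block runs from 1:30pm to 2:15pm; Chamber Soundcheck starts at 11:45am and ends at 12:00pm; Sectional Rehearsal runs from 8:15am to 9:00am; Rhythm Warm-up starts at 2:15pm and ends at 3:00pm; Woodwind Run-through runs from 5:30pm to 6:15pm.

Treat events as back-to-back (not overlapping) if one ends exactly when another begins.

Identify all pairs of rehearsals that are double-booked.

Check each pair: they overlap iff neither finishes before the other starts.
Sorted by start: Vocals Session, Sectional Rehearsal, Sectional Take, Chamber Soundcheck, Woodwind Block, Rhythm Warm-up, Chamber Block, Woodwind Run-through.
Sectional Rehearsal starts after Vocals Session ends, so nothing later overlaps Vocals Session either.
Sectional Take starts after Sectional Rehearsal ends, so nothing later overlaps Sectional Rehearsal either.
Chamber Soundcheck starts exactly when Sectional Take ends (back-to-back, no overlap), so nothing later overlaps Sectional Take either.
Woodwind Block starts after Chamber Soundcheck ends, so nothing later overlaps Chamber Soundcheck either.
Rhythm Warm-up starts exactly when Woodwind Block ends (back-to-back, no overlap), so nothing later overlaps Woodwind Block either.
Chamber Block starts after Rhythm Warm-up ends, so nothing later overlaps Rhythm Warm-up either.
Woodwind Run-through starts after Chamber Block ends.

no conflicts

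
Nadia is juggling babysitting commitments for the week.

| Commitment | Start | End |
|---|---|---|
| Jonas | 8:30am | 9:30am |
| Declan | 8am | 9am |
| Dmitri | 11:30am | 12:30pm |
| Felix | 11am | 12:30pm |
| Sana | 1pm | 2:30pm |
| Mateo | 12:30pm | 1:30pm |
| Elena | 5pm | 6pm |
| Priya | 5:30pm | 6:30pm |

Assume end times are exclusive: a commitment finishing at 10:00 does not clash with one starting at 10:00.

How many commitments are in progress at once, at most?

Walk through starts and ends in time order (an end at T is processed before a start at T):
8am start Declan → 1
8:30am start Jonas → 2
9am end Declan → 1
9:30am end Jonas → 0
11am start Felix → 1
11:30am start Dmitri → 2
12:30pm end Dmitri → 1
12:30pm end Felix → 0
12:30pm start Mateo → 1
1pm start Sana → 2
1:30pm end Mateo → 1
2:30pm end Sana → 0
5pm start Elena → 1
5:30pm start Priya → 2
6pm end Elena → 1
6:30pm end Priya → 0
Peak is 2, at 8:30am (Declan, Jonas).

2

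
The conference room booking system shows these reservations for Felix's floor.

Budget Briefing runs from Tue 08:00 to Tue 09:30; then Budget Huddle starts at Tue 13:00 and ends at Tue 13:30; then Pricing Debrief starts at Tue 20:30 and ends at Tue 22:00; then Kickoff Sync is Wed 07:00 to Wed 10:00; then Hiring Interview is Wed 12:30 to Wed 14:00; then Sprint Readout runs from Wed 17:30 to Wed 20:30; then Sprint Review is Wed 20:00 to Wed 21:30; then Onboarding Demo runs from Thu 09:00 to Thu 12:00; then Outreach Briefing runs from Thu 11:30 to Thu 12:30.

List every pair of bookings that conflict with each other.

Sorted by start: Budget Briefing, Budget Huddle, Pricing Debrief, Kickoff Sync, Hiring Interview, Sprint Readout, Sprint Review, Onboarding Demo, Outreach Briefing.
Budget Huddle starts after Budget Briefing ends, so Budget Briefing has no further overlaps.
Pricing Debrief starts after Budget Huddle ends, so Budget Huddle has no further overlaps.
Kickoff Sync starts after Pricing Debrief ends, so Pricing Debrief has no further overlaps.
Hiring Interview starts after Kickoff Sync ends, so Kickoff Sync has no further overlaps.
Sprint Readout starts after Hiring Interview ends, so Hiring Interview has no further overlaps.
Sprint Review starts before Sprint Readout ends → Sprint Readout and Sprint Review overlap.
Onboarding Demo starts after Sprint Readout ends, so Sprint Readout has no further overlaps.
Onboarding Demo starts after Sprint Review ends, so Sprint Review has no further overlaps.
Outreach Briefing starts before Onboarding Demo ends → Onboarding Demo and Outreach Briefing overlap.

Onboarding Demo & Outreach Briefing, Sprint Readout & Sprint Review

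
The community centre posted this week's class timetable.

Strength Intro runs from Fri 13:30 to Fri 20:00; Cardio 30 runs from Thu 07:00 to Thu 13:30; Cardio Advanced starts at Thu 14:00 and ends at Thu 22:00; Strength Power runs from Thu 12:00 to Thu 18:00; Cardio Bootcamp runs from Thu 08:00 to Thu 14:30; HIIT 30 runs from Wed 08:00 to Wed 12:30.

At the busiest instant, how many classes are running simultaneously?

Walk through starts and ends in time order (an end at T is processed before a start at T):
Wed 08:00 start HIIT 30 → 1
Wed 12:30 end HIIT 30 → 0
Thu 07:00 start Cardio 30 → 1
Thu 08:00 start Cardio Bootcamp → 2
Thu 12:00 start Strength Power → 3
Thu 13:30 end Cardio 30 → 2
Thu 14:00 start Cardio Advanced → 3
Thu 14:30 end Cardio Bootcamp → 2
Thu 18:00 end Strength Power → 1
Thu 22:00 end Cardio Advanced → 0
Fri 13:30 start Strength Intro → 1
Fri 20:00 end Strength Intro → 0
Peak is 3, at Thu 12:00 (Cardio 30, Cardio Bootcamp, Strength Power).

3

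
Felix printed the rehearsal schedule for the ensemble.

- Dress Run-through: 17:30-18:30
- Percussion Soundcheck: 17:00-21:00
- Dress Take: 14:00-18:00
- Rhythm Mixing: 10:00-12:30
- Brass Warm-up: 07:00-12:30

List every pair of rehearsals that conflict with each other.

Sorted by start: Brass Warm-up, Rhythm Mixing, Dress Take, Percussion Soundcheck, Dress Run-through.
Rhythm Mixing starts before Brass Warm-up ends → Brass Warm-up and Rhythm Mixing overlap.
Dress Take starts after Brass Warm-up ends, so nothing later overlaps Brass Warm-up either.
Dress Take starts after Rhythm Mixing ends, so nothing later overlaps Rhythm Mixing either.
Percussion Soundcheck starts before Dress Take ends → Dress Take and Percussion Soundcheck overlap.
Dress Run-through starts before Dress Take ends → Dress Take and Dress Run-through overlap.
Dress Run-through starts before Percussion Soundcheck ends → Percussion Soundcheck and Dress Run-through overlap.

Brass Warm-up & Rhythm Mixing, Dress Run-through & Dress Take, Dress Run-through & Percussion Soundcheck, Dress Take & Percussion Soundcheck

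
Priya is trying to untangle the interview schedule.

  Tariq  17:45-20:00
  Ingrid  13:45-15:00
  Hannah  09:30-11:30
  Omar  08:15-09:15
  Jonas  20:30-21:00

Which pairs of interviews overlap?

Two intervals overlap when each starts before the other ends.
Sorted by start: Omar, Hannah, Ingrid, Tariq, Jonas.
Hannah starts after Omar ends, so Omar has no further overlaps.
Ingrid starts after Hannah ends, so Hannah has no further overlaps.
Tariq starts after Ingrid ends, so Ingrid has no further overlaps.
Jonas starts after Tariq ends.

none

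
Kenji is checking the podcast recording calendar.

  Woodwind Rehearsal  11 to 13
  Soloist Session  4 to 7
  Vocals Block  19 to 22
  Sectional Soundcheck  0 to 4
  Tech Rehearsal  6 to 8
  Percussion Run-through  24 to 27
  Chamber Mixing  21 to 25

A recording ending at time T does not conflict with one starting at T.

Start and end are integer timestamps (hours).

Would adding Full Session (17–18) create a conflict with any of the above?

No — it doesn't clash with anything

Sectional Soundcheck: ends 4 at or before Full Session starts 17 → clear.
Soloist Session: ends 7 at or before Full Session starts 17 → clear.
Tech Rehearsal: ends 8 at or before Full Session starts 17 → clear.
Woodwind Rehearsal: ends 13 at or before Full Session starts 17 → clear.
Vocals Block: starts 19 at or after Full Session ends 18 → clear.
Chamber Mixing: starts 21 at or after Full Session ends 18 → clear.
Percussion Run-through: starts 24 at or after Full Session ends 18 → clear.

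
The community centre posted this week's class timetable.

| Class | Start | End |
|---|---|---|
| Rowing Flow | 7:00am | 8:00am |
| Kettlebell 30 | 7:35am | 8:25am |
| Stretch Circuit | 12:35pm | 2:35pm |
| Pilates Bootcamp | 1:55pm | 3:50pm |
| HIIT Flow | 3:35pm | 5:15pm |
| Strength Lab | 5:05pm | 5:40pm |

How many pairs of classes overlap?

4

Sorted by start: Rowing Flow, Kettlebell 30, Stretch Circuit, Pilates Bootcamp, HIIT Flow, Strength Lab.
Kettlebell 30 starts before Rowing Flow ends → Rowing Flow and Kettlebell 30 overlap.
Stretch Circuit starts after Rowing Flow ends; Rowing Flow is clear from here.
Stretch Circuit starts after Kettlebell 30 ends; Kettlebell 30 is clear from here.
Pilates Bootcamp starts before Stretch Circuit ends → Stretch Circuit and Pilates Bootcamp overlap.
HIIT Flow starts after Stretch Circuit ends; Stretch Circuit is clear from here.
HIIT Flow starts before Pilates Bootcamp ends → Pilates Bootcamp and HIIT Flow overlap.
Strength Lab starts after Pilates Bootcamp ends.
Strength Lab starts before HIIT Flow ends → HIIT Flow and Strength Lab overlap.
Overlapping pairs: HIIT Flow & Pilates Bootcamp, HIIT Flow & Strength Lab, Kettlebell 30 & Rowing Flow, Pilates Bootcamp & Stretch Circuit — 4 in total.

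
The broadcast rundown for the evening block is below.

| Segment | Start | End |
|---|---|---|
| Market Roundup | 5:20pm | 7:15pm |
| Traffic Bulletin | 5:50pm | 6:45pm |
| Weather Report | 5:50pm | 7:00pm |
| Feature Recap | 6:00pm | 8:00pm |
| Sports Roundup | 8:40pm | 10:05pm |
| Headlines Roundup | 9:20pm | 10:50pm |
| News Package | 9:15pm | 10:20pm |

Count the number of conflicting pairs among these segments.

Sorted by start: Market Roundup, Traffic Bulletin, Weather Report, Feature Recap, Sports Roundup, News Package, Headlines Roundup.
Traffic Bulletin starts before Market Roundup ends → Market Roundup and Traffic Bulletin overlap.
Weather Report starts before Market Roundup ends → Market Roundup and Weather Report overlap.
Feature Recap starts before Market Roundup ends → Market Roundup and Feature Recap overlap.
Sports Roundup starts after Market Roundup ends; Market Roundup is clear from here.
Weather Report starts before Traffic Bulletin ends → Traffic Bulletin and Weather Report overlap.
Feature Recap starts before Traffic Bulletin ends → Traffic Bulletin and Feature Recap overlap.
Sports Roundup starts after Traffic Bulletin ends; Traffic Bulletin is clear from here.
Feature Recap starts before Weather Report ends → Weather Report and Feature Recap overlap.
Sports Roundup starts after Weather Report ends; Weather Report is clear from here.
Sports Roundup starts after Feature Recap ends; Feature Recap is clear from here.
News Package starts before Sports Roundup ends → Sports Roundup and News Package overlap.
Headlines Roundup starts before Sports Roundup ends → Sports Roundup and Headlines Roundup overlap.
Headlines Roundup starts before News Package ends → News Package and Headlines Roundup overlap.
Overlapping pairs: Feature Recap & Market Roundup, Feature Recap & Traffic Bulletin, Feature Recap & Weather Report, Headlines Roundup & News Package, Headlines Roundup & Sports Roundup, Market Roundup & Traffic Bulletin, Market Roundup & Weather Report, News Package & Sports Roundup, Traffic Bulletin & Weather Report — 9 in total.

9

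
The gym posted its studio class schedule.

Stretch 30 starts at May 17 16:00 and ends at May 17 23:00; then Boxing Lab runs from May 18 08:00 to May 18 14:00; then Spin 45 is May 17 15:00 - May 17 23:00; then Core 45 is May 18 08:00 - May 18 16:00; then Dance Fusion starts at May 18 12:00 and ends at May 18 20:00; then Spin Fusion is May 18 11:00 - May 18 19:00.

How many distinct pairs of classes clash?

Check each pair: they overlap iff neither finishes before the other starts.
Sorted by start: Spin 45, Stretch 30, Boxing Lab, Core 45, Spin Fusion, Dance Fusion.
Stretch 30 starts before Spin 45 ends → Spin 45 and Stretch 30 overlap.
Boxing Lab starts after Spin 45 ends — done with Spin 45.
Boxing Lab starts after Stretch 30 ends — done with Stretch 30.
Core 45 starts before Boxing Lab ends → Boxing Lab and Core 45 overlap.
Spin Fusion starts before Boxing Lab ends → Boxing Lab and Spin Fusion overlap.
Dance Fusion starts before Boxing Lab ends → Boxing Lab and Dance Fusion overlap.
Spin Fusion starts before Core 45 ends → Core 45 and Spin Fusion overlap.
Dance Fusion starts before Core 45 ends → Core 45 and Dance Fusion overlap.
Dance Fusion starts before Spin Fusion ends → Spin Fusion and Dance Fusion overlap.
Overlapping pairs: Boxing Lab & Core 45, Boxing Lab & Dance Fusion, Boxing Lab & Spin Fusion, Core 45 & Dance Fusion, Core 45 & Spin Fusion, Dance Fusion & Spin Fusion, Spin 45 & Stretch 30 — 7 in total.

7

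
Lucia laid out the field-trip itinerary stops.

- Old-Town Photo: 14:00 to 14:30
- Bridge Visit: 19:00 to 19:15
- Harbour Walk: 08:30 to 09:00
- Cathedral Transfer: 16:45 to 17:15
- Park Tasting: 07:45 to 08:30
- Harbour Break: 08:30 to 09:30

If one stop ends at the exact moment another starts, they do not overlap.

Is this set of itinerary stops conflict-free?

Sorted by start: Park Tasting, Harbour Break, Harbour Walk, Old-Town Photo, Cathedral Transfer, Bridge Visit.
Harbour Break starts exactly when Park Tasting ends (back-to-back, no overlap), so nothing later overlaps Park Tasting either.
Harbour Walk starts before Harbour Break ends → Harbour Break and Harbour Walk overlap.
That's a conflict, so the schedule is not conflict-free.

No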